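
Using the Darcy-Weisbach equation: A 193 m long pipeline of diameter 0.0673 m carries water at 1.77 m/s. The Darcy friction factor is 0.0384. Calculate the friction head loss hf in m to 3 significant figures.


Approach: apply the Darcy-Weisbach equation, hf = f*(L/D)*(v^2/(2g)).
hf = 0.0384 * (193/0.0673) * (1.77^2 / (2*9.81))
hf = 17.6 m
Therefore the friction head loss hf = 17.6 m.


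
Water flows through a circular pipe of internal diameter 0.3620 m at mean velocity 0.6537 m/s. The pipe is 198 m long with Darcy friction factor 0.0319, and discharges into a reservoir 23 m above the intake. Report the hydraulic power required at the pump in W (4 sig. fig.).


Approach: apply continuity + Darcy-Weisbach + hydraulic power, Q = A*v; hf = f*(L/D)*(v^2/(2g)); H = static + hf; P = rho*g*Q*H.
Step 1 — flow rate (continuity, Q = A*v):
  A = pi*(0.3620/2)^2 = 0.102922 m^2
  Q = 0.102922 * 0.6537 = 0.0672799 m^3/s
Step 2 — friction head loss (Darcy-Weisbach):
  hf = 0.0319 * (198/0.3620) * (0.6537^2 / (2*9.81))
  hf = 0.380019 m
Step 3 — total head: H = 23 + 0.380019 = 23.3800 m
Step 4 — hydraulic power (P = rho*g*Q*H):
  P = 1000 * 9.81 * 0.0672799 * 23.3800 = 15430 W
Therefore the hydraulic power required at the pump = 15430 W.


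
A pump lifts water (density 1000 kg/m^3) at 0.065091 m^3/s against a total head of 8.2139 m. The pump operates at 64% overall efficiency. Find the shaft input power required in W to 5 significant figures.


Approach: apply hydraulic power then efficiency conversion, P = rho*g*Q*H; P_in = P/eta.
Step 1 — hydraulic power (P = rho*g*Q*H):
  P = 1000 * 9.81 * 0.065091 * 8.2139 = 5244.926 W
Step 2 — input power: P_in = P/eta = 5244.926 / 0.64 = 8195.2 W
Therefore the shaft input power required = 8195.2 W.


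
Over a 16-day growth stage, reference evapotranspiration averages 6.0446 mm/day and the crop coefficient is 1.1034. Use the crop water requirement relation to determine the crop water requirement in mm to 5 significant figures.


Approach: apply the crop water requirement relation, CWR = ET0 * Kc * days.
CWR = 6.0446 * 1.1034 * 16 = 106.71 mm
Therefore the crop water requirement = 106.71 mm.


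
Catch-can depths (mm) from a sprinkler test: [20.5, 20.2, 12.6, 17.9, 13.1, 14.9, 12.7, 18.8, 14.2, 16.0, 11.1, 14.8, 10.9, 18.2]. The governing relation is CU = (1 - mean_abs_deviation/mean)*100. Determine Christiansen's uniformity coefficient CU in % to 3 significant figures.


mean = 15.421 mm
mean |d_i - mean| = 2.7245 mm
CU = (1 - 2.7245/15.421)*100 = 82.3 %
Therefore Christiansen's uniformity coefficient CU = 82.3 %.


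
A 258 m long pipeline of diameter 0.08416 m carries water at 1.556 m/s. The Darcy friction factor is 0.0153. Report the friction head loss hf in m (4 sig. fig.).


Approach: apply the Darcy-Weisbach equation, hf = f*(L/D)*(v^2/(2g)).
hf = 0.0153 * (258/0.08416) * (1.556^2 / (2*9.81))
hf = 5.788 m
Therefore the friction head loss hf = 5.788 m.


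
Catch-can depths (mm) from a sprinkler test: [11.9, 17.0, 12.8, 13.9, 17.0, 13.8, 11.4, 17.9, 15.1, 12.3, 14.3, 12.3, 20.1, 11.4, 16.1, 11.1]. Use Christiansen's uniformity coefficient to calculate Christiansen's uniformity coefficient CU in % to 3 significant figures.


Approach: apply Christiansen's uniformity coefficient, CU = (1 - mean_abs_deviation/mean)*100.
mean = 14.275 mm
mean |d_i - mean| = 2.1969 mm
CU = (1 - 2.1969/14.275)*100 = 84.6 %
Therefore Christiansen's uniformity coefficient CU = 84.6 %.


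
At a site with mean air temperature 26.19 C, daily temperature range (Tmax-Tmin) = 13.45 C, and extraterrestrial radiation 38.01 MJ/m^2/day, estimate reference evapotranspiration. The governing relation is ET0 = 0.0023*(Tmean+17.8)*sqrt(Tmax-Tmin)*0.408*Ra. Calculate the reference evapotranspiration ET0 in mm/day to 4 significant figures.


ET0 = 0.0023*(26.19+17.8)*sqrt(13.45)*0.408*38.01 = 5.754 mm/day
Therefore the reference evapotranspiration ET0 = 5.754 mm/day.


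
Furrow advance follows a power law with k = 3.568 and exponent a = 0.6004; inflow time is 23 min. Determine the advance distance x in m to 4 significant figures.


Approach: apply the power-law advance function, x = k*t^a.
x = 3.568 * 23^0.6004 = 23.44 m
Therefore the advance distance x = 23.44 m.


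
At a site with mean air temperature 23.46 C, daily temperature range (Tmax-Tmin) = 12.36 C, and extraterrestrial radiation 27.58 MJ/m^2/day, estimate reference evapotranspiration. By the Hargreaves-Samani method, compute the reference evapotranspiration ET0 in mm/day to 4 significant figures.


Approach: apply the Hargreaves-Samani method, ET0 = 0.0023*(Tmean+17.8)*sqrt(Tmax-Tmin)*0.408*Ra.
ET0 = 0.0023*(23.46+17.8)*sqrt(12.36)*0.408*27.58 = 3.754 mm/day
Therefore the reference evapotranspiration ET0 = 3.754 mm/day.


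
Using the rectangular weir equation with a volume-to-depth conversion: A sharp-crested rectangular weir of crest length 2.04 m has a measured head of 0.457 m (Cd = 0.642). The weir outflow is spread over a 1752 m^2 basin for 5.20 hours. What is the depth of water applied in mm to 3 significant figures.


Approach: apply the rectangular weir equation with a volume-to-depth conversion, Q = (2/3)*Cd*L*sqrt(2g)*H^1.5; d = Q*t/A * 1000.
Step 1 — weir discharge:
  Q = (2/3)*0.642*2.04*sqrt(2*9.81)*0.457^1.5 = 1.1948 m^3/s
Step 2 — volume: V = 1.1948 * 5.20*3600 = 22367 m^3
Step 3 — depth: d = V/A * 1000 = 22367/1752 * 1000 = 12800 mm
Therefore the depth of water applied = 12800 mm.


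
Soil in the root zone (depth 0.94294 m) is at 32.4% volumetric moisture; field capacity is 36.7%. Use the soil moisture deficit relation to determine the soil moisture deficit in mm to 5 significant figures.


Approach: apply the soil moisture deficit relation, SMD = (FC - theta)/100 * depth * 1000.
SMD = (36.7 - 32.4)/100 * 0.94294 * 1000 = 40.546 mm
Therefore the soil moisture deficit = 40.546 mm.


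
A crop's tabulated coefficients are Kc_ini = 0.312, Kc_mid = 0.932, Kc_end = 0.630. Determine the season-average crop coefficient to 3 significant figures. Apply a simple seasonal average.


Approach: apply a simple seasonal average, Kc_avg = (Kc_ini + Kc_mid + Kc_end)/3.
Kc_avg = (0.312 + 0.932 + 0.630)/3 = 0.625
Therefore the season-average crop coefficient = 0.625.


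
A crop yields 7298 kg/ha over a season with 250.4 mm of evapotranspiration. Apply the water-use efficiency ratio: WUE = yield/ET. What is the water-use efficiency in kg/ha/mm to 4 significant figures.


WUE = 7298 / 250.4 = 29.15 kg/ha/mm
Therefore the water-use efficiency = 29.15 kg/ha/mm.


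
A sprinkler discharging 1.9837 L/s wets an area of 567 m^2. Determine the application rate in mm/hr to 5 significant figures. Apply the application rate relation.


Approach: apply the application rate relation, rate = (Q/A)*3600.
rate = (1.9837 / 567) * 3600 = 12.595 mm/hr
Therefore the application rate = 12.595 mm/hr.


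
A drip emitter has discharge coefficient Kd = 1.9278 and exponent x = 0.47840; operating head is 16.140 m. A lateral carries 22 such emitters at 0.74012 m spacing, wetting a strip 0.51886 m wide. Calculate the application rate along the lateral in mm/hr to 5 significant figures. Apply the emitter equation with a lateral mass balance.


Approach: apply the emitter equation with a lateral mass balance, q = Kd*h^x; Q = n*q; rate = Q/(n*spacing*width).
Step 1 — single emitter flow (q = Kd*h^x):
  q = 1.9278 * 16.140^0.47840 = 7.293282 L/hr
Step 2 — total lateral flow: Q = 22 * 7.293282 = 160.4522 L/hr
Step 3 — wetted area: A = 22 * 0.74012 * 0.51886 = 8.448411 m^2
Step 4 — application rate: Q/A = 160.4522/8.448411 = 18.992 mm/hr
Therefore the application rate along the lateral = 18.992 mm/hr.


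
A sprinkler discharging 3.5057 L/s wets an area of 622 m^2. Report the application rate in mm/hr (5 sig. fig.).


Approach: apply the application rate relation, rate = (Q/A)*3600.
rate = (3.5057 / 622) * 3600 = 20.290 mm/hr
Therefore the application rate = 20.290 mm/hr.


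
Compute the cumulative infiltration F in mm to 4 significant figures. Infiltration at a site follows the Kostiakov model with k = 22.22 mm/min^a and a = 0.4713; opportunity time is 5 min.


Approach: apply the Kostiakov infiltration equation, F = k*t^a.
F = 22.22 * 5^0.4713 = 47.44 mm
Therefore the cumulative infiltration F = 47.44 mm.


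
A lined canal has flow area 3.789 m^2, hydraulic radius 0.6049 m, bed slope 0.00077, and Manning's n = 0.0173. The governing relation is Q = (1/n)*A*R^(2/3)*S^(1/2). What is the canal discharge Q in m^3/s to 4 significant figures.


Q = (1/0.0173) * 3.789 * 0.6049^(2/3) * 0.00077^(1/2) = 4.347 m^3/s
Therefore the canal discharge Q = 4.347 m^3/s.


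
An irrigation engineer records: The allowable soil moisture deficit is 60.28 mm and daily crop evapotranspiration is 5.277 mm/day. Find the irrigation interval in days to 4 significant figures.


Approach: apply the irrigation interval relation, interval = SMD / ETc.
interval = 60.28 / 5.277 = 11.42 days
Therefore the irrigation interval = 11.42 days.


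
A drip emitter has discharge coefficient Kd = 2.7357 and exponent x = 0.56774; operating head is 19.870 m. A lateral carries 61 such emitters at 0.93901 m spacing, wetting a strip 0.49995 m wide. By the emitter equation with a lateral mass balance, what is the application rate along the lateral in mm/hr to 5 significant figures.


Approach: apply the emitter equation with a lateral mass balance, q = Kd*h^x; Q = n*q; rate = Q/(n*spacing*width).
Step 1 — single emitter flow (q = Kd*h^x):
  q = 2.7357 * 19.870^0.56774 = 14.93163 L/hr
Step 2 — total lateral flow: Q = 61 * 14.93163 = 910.8297 L/hr
Step 3 — wetted area: A = 61 * 0.93901 * 0.49995 = 28.63694 m^2
Step 4 — application rate: Q/A = 910.8297/28.63694 = 31.806 mm/hr
Therefore the application rate along the lateral = 31.806 mm/hr.


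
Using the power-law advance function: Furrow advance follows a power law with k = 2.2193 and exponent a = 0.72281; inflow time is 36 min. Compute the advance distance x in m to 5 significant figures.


Approach: apply the power-law advance function, x = k*t^a.
x = 2.2193 * 36^0.72281 = 29.589 m
Therefore the advance distance x = 29.589 m.


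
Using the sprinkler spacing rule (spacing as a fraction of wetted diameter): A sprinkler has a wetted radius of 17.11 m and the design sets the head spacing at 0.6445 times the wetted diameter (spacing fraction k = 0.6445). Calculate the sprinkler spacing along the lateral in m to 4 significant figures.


Approach: apply the sprinkler spacing rule (spacing as a fraction of wetted diameter), S = k*(2*R).
S = 0.6445 * (2 * 17.11) = 22.05 m
Therefore the sprinkler spacing along the lateral = 22.05 m.


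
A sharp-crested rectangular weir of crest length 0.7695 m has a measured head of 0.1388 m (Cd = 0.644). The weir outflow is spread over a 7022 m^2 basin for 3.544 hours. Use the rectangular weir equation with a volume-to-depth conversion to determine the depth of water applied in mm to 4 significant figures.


Approach: apply the rectangular weir equation with a volume-to-depth conversion, Q = (2/3)*Cd*L*sqrt(2g)*H^1.5; d = Q*t/A * 1000.
Step 1 — weir discharge:
  Q = (2/3)*0.644*0.7695*sqrt(2*9.81)*0.1388^1.5 = 0.0756723 m^3/s
Step 2 — volume: V = 0.0756723 * 3.544*3600 = 965.457 m^3
Step 3 — depth: d = V/A * 1000 = 965.457/7022 * 1000 = 137.5 mm
Therefore the depth of water applied = 137.5 mm.


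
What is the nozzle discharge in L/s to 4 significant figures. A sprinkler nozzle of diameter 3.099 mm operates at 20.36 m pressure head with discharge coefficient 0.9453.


Approach: apply the orifice equation, Q = Cd*A*sqrt(2*g*h), A = pi*(d/2)^2.
A = pi*(3.099e-3/2)^2 = 7.54281e-06 m^2
Q = 0.9453 * 7.54281e-06 * sqrt(2*9.81*20.36) * 1000 = 0.1425 L/s
Therefore the nozzle discharge = 0.1425 L/s.


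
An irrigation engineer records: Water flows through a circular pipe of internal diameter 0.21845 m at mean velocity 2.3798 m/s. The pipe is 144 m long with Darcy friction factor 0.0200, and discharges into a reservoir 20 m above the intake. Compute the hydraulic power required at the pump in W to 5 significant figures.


Approach: apply continuity + Darcy-Weisbach + hydraulic power, Q = A*v; hf = f*(L/D)*(v^2/(2g)); H = static + hf; P = rho*g*Q*H.
Step 1 — flow rate (continuity, Q = A*v):
  A = pi*(0.21845/2)^2 = 0.03747952 m^2
  Q = 0.03747952 * 2.3798 = 0.08919375 m^3/s
Step 2 — friction head loss (Darcy-Weisbach):
  hf = 0.0200 * (144/0.21845) * (2.3798^2 / (2*9.81))
  hf = 3.805593 m
Step 3 — total head: H = 20 + 3.805593 = 23.80559 m
Step 4 — hydraulic power (P = rho*g*Q*H):
  P = 1000 * 9.81 * 0.08919375 * 23.80559 = 20830 W
Therefore the hydraulic power required at the pump = 20830 W.


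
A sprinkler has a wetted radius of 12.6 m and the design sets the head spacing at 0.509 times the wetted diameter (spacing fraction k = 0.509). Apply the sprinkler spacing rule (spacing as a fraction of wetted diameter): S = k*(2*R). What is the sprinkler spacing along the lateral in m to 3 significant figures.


S = 0.509 * (2 * 12.6) = 12.8 m
Therefore the sprinkler spacing along the lateral = 12.8 m.


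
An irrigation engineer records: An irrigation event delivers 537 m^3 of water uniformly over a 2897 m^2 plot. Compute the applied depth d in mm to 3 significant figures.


Approach: apply depth from volume over area, d = (V/A)*1000.
d = (537 / 2897) * 1000 = 185 mm
Therefore the applied depth d = 185 mm.


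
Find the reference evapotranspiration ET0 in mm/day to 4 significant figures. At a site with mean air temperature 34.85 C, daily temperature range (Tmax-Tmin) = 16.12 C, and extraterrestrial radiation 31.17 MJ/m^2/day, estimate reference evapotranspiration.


Approach: apply the Hargreaves-Samani method, ET0 = 0.0023*(Tmean+17.8)*sqrt(Tmax-Tmin)*0.408*Ra.
ET0 = 0.0023*(34.85+17.8)*sqrt(16.12)*0.408*31.17 = 6.183 mm/day
Therefore the reference evapotranspiration ET0 = 6.183 mm/day.


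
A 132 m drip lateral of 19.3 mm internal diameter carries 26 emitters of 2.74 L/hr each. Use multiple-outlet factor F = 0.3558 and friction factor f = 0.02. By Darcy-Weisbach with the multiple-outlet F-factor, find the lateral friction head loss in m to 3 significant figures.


Approach: apply Darcy-Weisbach with the multiple-outlet F-factor, Q = n*q/(3600*1000) m^3/s; v = Q/A; hf = F*f*(L/D)*(v^2/(2g)).
Q = 26*2.74/(3600*1000) = 1.9789e-05 m^3/s
A = pi*(19.3e-3/2)^2 = 2.9255e-04 m^2, so v = Q/A = 0.067642 m/s
hf = 0.3558*0.02*(132/0.0193)*(0.067642^2/(2*9.81)) = 0.0113 m
Therefore the lateral friction head loss = 0.0113 m.


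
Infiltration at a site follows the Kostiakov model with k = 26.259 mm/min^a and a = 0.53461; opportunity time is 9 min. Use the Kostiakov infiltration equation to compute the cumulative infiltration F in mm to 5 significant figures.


Approach: apply the Kostiakov infiltration equation, F = k*t^a.
F = 26.259 * 9^0.53461 = 85.001 mm
Therefore the cumulative infiltration F = 85.001 mm.


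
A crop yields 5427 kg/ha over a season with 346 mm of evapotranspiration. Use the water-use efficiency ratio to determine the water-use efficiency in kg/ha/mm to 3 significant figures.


Approach: apply the water-use efficiency ratio, WUE = yield/ET.
WUE = 5427 / 346 = 15.7 kg/ha/mm
Therefore the water-use efficiency = 15.7 kg/ha/mm.


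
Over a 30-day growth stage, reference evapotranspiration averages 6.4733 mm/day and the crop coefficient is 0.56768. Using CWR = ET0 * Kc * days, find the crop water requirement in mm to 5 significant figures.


CWR = 6.4733 * 0.56768 * 30 = 110.24 mm
Therefore the crop water requirement = 110.24 mm.


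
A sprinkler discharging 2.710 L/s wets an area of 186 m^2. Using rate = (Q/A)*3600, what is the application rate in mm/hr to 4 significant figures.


rate = (2.710 / 186) * 3600 = 52.45 mm/hr
Therefore the application rate = 52.45 mm/hr.


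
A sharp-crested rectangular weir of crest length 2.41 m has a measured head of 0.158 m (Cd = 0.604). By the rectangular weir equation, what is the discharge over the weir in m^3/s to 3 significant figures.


Approach: apply the rectangular weir equation, Q = (2/3)*Cd*L*sqrt(2g)*H^1.5.
Q = (2/3)*0.604*2.41*sqrt(2*9.81)*0.158^1.5 = 0.270 m^3/s
Therefore the discharge over the weir = 0.270 m^3/s.


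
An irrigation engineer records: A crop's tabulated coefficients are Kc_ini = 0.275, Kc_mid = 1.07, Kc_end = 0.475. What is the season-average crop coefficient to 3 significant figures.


Approach: apply a simple seasonal average, Kc_avg = (Kc_ini + Kc_mid + Kc_end)/3.
Kc_avg = (0.275 + 1.07 + 0.475)/3 = 0.607
Therefore the season-average crop coefficient = 0.607.


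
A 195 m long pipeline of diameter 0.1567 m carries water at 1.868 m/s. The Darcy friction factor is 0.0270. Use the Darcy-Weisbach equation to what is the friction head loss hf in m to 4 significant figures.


Approach: apply the Darcy-Weisbach equation, hf = f*(L/D)*(v^2/(2g)).
hf = 0.0270 * (195/0.1567) * (1.868^2 / (2*9.81))
hf = 5.976 m
Therefore the friction head loss hf = 5.976 m.


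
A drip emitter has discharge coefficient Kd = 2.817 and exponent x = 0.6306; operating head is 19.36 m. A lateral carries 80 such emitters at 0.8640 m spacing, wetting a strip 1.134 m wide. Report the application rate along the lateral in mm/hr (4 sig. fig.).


Approach: apply the emitter equation with a lateral mass balance, q = Kd*h^x; Q = n*q; rate = Q/(n*spacing*width).
Step 1 — single emitter flow (q = Kd*h^x):
  q = 2.817 * 19.36^0.6306 = 18.2520 L/hr
Step 2 — total lateral flow: Q = 80 * 18.2520 = 1460.16 L/hr
Step 3 — wetted area: A = 80 * 0.8640 * 1.134 = 78.3821 m^2
Step 4 — application rate: Q/A = 1460.16/78.3821 = 18.63 mm/hr
Therefore the application rate along the lateral = 18.63 mm/hr.


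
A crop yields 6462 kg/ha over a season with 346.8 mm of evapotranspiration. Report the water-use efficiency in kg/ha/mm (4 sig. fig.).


Approach: apply the water-use efficiency ratio, WUE = yield/ET.
WUE = 6462 / 346.8 = 18.63 kg/ha/mm
Therefore the water-use efficiency = 18.63 kg/ha/mm.


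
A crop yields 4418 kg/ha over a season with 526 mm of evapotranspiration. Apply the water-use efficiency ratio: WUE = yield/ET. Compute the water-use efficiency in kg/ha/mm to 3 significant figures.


WUE = 4418 / 526 = 8.40 kg/ha/mm
Therefore the water-use efficiency = 8.40 kg/ha/mm.


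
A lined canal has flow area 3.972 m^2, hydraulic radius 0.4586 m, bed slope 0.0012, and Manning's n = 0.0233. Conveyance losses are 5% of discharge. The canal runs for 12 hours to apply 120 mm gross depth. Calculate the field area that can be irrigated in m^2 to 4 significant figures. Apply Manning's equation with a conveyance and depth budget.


Approach: apply Manning's equation with a conveyance and depth budget, Q = (1/n)*A*R^(2/3)*S^(1/2); Q_field = Q*(1-loss); Area = Q_field*t/(d/1000).
Step 1 — canal discharge (Manning's equation):
  Q = (1/0.0233) * 3.972 * 0.4586^(2/3) * 0.0012^(1/2) = 3.51183 m^3/s
Step 2 — delivered flow: Q_field = 3.51183*(1 - 5/100) = 3.33624 m^3/s
Step 3 — volume delivered: V = 3.33624 * 12*3600 = 144125 m^3
Step 4 — area served: A = V / (depth/1000) = 144125 / 0.12 = 1201000 m^2
Therefore the field area that can be irrigated = 1201000 m^2.


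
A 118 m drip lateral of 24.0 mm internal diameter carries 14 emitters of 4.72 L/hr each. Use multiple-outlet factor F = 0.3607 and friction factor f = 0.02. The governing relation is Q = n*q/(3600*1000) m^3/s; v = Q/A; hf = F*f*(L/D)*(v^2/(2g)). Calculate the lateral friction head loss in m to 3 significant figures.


Q = 14*4.72/(3600*1000) = 1.8356e-05 m^3/s
A = pi*(24.0e-3/2)^2 = 4.5239e-04 m^2, so v = Q/A = 0.040575 m/s
hf = 0.3607*0.02*(118/0.0240)*(0.040575^2/(2*9.81)) = 0.00298 m
Therefore the lateral friction head loss = 0.00298 m.


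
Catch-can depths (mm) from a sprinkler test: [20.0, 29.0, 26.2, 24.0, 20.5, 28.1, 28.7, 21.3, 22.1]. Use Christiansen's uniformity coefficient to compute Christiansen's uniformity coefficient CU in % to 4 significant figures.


Approach: apply Christiansen's uniformity coefficient, CU = (1 - mean_abs_deviation/mean)*100.
mean = 24.4333 mm
mean |d_i - mean| = 3.17037 mm
CU = (1 - 3.17037/24.4333)*100 = 87.02 %
Therefore Christiansen's uniformity coefficient CU = 87.02 %.


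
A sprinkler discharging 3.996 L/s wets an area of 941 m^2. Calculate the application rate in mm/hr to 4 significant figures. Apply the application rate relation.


Approach: apply the application rate relation, rate = (Q/A)*3600.
rate = (3.996 / 941) * 3600 = 15.29 mm/hr
Therefore the application rate = 15.29 mm/hr.


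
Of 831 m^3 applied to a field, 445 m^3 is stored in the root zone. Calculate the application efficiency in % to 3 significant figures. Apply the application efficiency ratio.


Approach: apply the application efficiency ratio, Ea = (stored/applied)*100.
Ea = (445/831)*100 = 53.5 %
Therefore the application efficiency = 53.5 %.


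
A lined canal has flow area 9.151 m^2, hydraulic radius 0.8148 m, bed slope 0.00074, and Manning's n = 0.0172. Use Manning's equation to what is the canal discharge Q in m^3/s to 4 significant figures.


Approach: apply Manning's equation, Q = (1/n)*A*R^(2/3)*S^(1/2).
Q = (1/0.0172) * 9.151 * 0.8148^(2/3) * 0.00074^(1/2) = 12.63 m^3/s
Therefore the canal discharge Q = 12.63 m^3/s.


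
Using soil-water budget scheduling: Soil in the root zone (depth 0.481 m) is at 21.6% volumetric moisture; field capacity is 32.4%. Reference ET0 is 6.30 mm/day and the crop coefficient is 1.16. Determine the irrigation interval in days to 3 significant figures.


Approach: apply soil-water budget scheduling, SMD = (FC-theta)/100*depth*1000; ETc = ET0*Kc; interval = SMD/ETc.
Step 1 — soil moisture deficit:
  SMD = (32.4 - 21.6)/100 * 0.481 * 1000 = 51.948 mm
Step 2 — daily crop ET (ETc = ET0*Kc):
  ETc = 6.30 * 1.16 = 7.3080 mm/day
Step 3 — irrigation interval (SMD/ETc):
  interval = 51.948 / 7.3080 = 7.11 days
Therefore the irrigation interval = 7.11 days.


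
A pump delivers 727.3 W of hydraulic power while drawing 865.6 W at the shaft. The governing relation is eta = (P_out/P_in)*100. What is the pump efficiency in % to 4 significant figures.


eta = (727.3 / 865.6) * 100 = 84.02 %
Therefore the pump efficiency = 84.02 %.


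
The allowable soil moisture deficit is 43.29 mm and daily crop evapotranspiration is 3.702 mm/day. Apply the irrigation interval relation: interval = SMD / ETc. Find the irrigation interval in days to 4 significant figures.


interval = 43.29 / 3.702 = 11.69 days
Therefore the irrigation interval = 11.69 days.


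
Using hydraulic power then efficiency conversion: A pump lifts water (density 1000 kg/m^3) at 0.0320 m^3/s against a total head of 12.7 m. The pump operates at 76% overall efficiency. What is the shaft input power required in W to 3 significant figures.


Approach: apply hydraulic power then efficiency conversion, P = rho*g*Q*H; P_in = P/eta.
Step 1 — hydraulic power (P = rho*g*Q*H):
  P = 1000 * 9.81 * 0.0320 * 12.7 = 3986.8 W
Step 2 — input power: P_in = P/eta = 3986.8 / 0.76 = 5250 W
Therefore the shaft input power required = 5250 W.


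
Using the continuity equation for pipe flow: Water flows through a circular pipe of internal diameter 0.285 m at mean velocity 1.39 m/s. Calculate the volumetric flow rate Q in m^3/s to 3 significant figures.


Approach: apply the continuity equation for pipe flow, Q = A * v with A = pi*(D/2)^2.
A = pi*(0.285/2)^2 = 0.063794 m^2
Q = 0.063794 * 1.39 = 0.0887 m^3/s
Therefore the volumetric flow rate Q = 0.0887 m^3/s.


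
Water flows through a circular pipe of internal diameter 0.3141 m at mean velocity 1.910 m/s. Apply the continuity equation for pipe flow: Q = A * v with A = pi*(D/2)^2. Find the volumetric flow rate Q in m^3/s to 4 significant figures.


A = pi*(0.3141/2)^2 = 0.0774864 m^2
Q = 0.0774864 * 1.910 = 0.1480 m^3/s
Therefore the volumetric flow rate Q = 0.1480 m^3/s.


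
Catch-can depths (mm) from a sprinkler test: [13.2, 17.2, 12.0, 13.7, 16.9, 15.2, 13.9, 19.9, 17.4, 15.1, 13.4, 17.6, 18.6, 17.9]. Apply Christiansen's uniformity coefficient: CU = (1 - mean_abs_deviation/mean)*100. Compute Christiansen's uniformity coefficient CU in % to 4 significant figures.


mean = 15.8571 mm
mean |d_i - mean| = 2.07143 mm
CU = (1 - 2.07143/15.8571)*100 = 86.94 %
Therefore Christiansen's uniformity coefficient CU = 86.94 %.


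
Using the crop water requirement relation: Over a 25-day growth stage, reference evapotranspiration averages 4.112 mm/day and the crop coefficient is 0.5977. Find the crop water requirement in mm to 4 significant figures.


Approach: apply the crop water requirement relation, CWR = ET0 * Kc * days.
CWR = 4.112 * 0.5977 * 25 = 61.44 mm
Therefore the crop water requirement = 61.44 mm.


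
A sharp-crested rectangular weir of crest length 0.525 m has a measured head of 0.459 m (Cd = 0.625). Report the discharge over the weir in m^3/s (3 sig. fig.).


Approach: apply the rectangular weir equation, Q = (2/3)*Cd*L*sqrt(2g)*H^1.5.
Q = (2/3)*0.625*0.525*sqrt(2*9.81)*0.459^1.5 = 0.301 m^3/s
Therefore the discharge over the weir = 0.301 m^3/s.


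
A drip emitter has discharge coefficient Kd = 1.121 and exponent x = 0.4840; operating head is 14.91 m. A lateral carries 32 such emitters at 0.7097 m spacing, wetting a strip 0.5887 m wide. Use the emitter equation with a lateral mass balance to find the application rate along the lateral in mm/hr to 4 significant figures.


Approach: apply the emitter equation with a lateral mass balance, q = Kd*h^x; Q = n*q; rate = Q/(n*spacing*width).
Step 1 — single emitter flow (q = Kd*h^x):
  q = 1.121 * 14.91^0.4840 = 4.14542 L/hr
Step 2 — total lateral flow: Q = 32 * 4.14542 = 132.654 L/hr
Step 3 — wetted area: A = 32 * 0.7097 * 0.5887 = 13.3696 m^2
Step 4 — application rate: Q/A = 132.654/13.3696 = 9.922 mm/hr
Therefore the application rate along the lateral = 9.922 mm/hr.


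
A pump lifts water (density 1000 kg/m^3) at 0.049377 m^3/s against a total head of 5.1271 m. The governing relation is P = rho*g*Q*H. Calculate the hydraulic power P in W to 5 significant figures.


P = 1000 * 9.81 * 0.049377 * 5.1271 = 2483.5 W
Therefore the hydraulic power P = 2483.5 W.


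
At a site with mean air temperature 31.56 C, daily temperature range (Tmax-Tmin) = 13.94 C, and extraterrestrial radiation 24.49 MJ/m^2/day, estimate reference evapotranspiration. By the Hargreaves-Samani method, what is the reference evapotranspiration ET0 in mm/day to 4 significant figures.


Approach: apply the Hargreaves-Samani method, ET0 = 0.0023*(Tmean+17.8)*sqrt(Tmax-Tmin)*0.408*Ra.
ET0 = 0.0023*(31.56+17.8)*sqrt(13.94)*0.408*24.49 = 4.235 mm/day
Therefore the reference evapotranspiration ET0 = 4.235 mm/day.


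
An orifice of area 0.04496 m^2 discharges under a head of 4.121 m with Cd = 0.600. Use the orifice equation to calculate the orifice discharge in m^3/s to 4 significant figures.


Approach: apply the orifice equation, Q = Cd*A*sqrt(2*g*h).
Q = 0.600 * 0.04496 * sqrt(2*9.81*4.121) = 0.2426 m^3/s
Therefore the orifice discharge = 0.2426 m^3/s.


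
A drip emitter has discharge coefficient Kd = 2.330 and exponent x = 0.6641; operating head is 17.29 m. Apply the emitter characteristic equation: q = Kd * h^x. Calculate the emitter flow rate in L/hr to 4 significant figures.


q = 2.330 * 17.29^0.6641 = 15.47 L/hr
Therefore the emitter flow rate = 15.47 L/hr.


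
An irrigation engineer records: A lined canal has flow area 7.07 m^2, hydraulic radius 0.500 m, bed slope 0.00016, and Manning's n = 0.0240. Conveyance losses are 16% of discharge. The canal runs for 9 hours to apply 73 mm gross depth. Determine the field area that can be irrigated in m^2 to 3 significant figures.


Approach: apply Manning's equation with a conveyance and depth budget, Q = (1/n)*A*R^(2/3)*S^(1/2); Q_field = Q*(1-loss); Area = Q_field*t/(d/1000).
Step 1 — canal discharge (Manning's equation):
  Q = (1/0.0240) * 7.07 * 0.500^(2/3) * 0.00016^(1/2) = 2.3474 m^3/s
Step 2 — delivered flow: Q_field = 2.3474*(1 - 16/100) = 1.9718 m^3/s
Step 3 — volume delivered: V = 1.9718 * 9*3600 = 63886 m^3
Step 4 — area served: A = V / (depth/1000) = 63886 / 0.073 = 875000 m^2
Therefore the field area that can be irrigated = 875000 m^2.


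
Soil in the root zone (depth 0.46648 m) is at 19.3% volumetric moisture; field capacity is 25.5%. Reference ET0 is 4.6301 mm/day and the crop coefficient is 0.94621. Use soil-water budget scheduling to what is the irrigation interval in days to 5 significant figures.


Approach: apply soil-water budget scheduling, SMD = (FC-theta)/100*depth*1000; ETc = ET0*Kc; interval = SMD/ETc.
Step 1 — soil moisture deficit:
  SMD = (25.5 - 19.3)/100 * 0.46648 * 1000 = 28.92176 mm
Step 2 — daily crop ET (ETc = ET0*Kc):
  ETc = 4.6301 * 0.94621 = 4.381047 mm/day
Step 3 — irrigation interval (SMD/ETc):
  interval = 28.92176 / 4.381047 = 6.6016 days
Therefore the irrigation interval = 6.6016 days.


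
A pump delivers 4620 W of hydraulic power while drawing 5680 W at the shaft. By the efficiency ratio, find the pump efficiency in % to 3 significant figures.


Approach: apply the efficiency ratio, eta = (P_out/P_in)*100.
eta = (4620 / 5680) * 100 = 81.3 %
Therefore the pump efficiency = 81.3 %.


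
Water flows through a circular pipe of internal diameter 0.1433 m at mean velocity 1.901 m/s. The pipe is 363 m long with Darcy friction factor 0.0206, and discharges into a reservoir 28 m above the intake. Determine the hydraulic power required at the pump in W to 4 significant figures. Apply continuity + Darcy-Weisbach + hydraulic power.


Approach: apply continuity + Darcy-Weisbach + hydraulic power, Q = A*v; hf = f*(L/D)*(v^2/(2g)); H = static + hf; P = rho*g*Q*H.
Step 1 — flow rate (continuity, Q = A*v):
  A = pi*(0.1433/2)^2 = 0.0161281 m^2
  Q = 0.0161281 * 1.901 = 0.0306595 m^3/s
Step 2 — friction head loss (Darcy-Weisbach):
  hf = 0.0206 * (363/0.1433) * (1.901^2 / (2*9.81))
  hf = 9.61154 m
Step 3 — total head: H = 28 + 9.61154 = 37.6115 m
Step 4 — hydraulic power (P = rho*g*Q*H):
  P = 1000 * 9.81 * 0.0306595 * 37.6115 = 11310 W
Therefore the hydraulic power required at the pump = 11310 W.


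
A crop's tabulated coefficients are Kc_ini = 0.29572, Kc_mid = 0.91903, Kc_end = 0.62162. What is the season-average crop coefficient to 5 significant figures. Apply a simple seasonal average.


Approach: apply a simple seasonal average, Kc_avg = (Kc_ini + Kc_mid + Kc_end)/3.
Kc_avg = (0.29572 + 0.91903 + 0.62162)/3 = 0.61212
Therefore the season-average crop coefficient = 0.61212.


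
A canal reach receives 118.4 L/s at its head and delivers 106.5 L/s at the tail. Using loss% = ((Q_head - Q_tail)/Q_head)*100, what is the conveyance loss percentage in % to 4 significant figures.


loss = ((118.4 - 106.5)/118.4)*100 = 10.05 %
Therefore the conveyance loss percentage = 10.05 %.


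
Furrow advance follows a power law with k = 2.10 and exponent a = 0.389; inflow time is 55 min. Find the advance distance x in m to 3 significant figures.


Approach: apply the power-law advance function, x = k*t^a.
x = 2.10 * 55^0.389 = 9.98 m
Therefore the advance distance x = 9.98 m.


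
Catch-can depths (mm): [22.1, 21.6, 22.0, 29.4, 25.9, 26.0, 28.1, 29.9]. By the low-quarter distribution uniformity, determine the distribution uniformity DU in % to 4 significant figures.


Approach: apply the low-quarter distribution uniformity, DU = (mean of lowest quarter of readings / overall mean)*100.
sorted lowest 2 of 8: [21.6, 22.0] -> mean = 21.8000 mm
overall mean = 25.6250 mm
DU = (21.8000/25.6250)*100 = 85.07 %
Therefore the distribution uniformity DU = 85.07 %.


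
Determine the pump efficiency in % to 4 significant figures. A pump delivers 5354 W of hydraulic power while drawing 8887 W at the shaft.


Approach: apply the efficiency ratio, eta = (P_out/P_in)*100.
eta = (5354 / 8887) * 100 = 60.25 %
Therefore the pump efficiency = 60.25 %.


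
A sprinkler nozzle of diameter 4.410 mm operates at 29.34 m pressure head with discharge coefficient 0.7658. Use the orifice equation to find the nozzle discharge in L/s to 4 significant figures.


Approach: apply the orifice equation, Q = Cd*A*sqrt(2*g*h), A = pi*(d/2)^2.
A = pi*(4.410e-3/2)^2 = 1.52745e-05 m^2
Q = 0.7658 * 1.52745e-05 * sqrt(2*9.81*29.34) * 1000 = 0.2806 L/s
Therefore the nozzle discharge = 0.2806 L/s.


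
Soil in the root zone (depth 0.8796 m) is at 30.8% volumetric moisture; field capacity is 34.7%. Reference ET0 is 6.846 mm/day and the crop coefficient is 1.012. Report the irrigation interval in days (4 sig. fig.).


Approach: apply soil-water budget scheduling, SMD = (FC-theta)/100*depth*1000; ETc = ET0*Kc; interval = SMD/ETc.
Step 1 — soil moisture deficit:
  SMD = (34.7 - 30.8)/100 * 0.8796 * 1000 = 34.3044 mm
Step 2 — daily crop ET (ETc = ET0*Kc):
  ETc = 6.846 * 1.012 = 6.92815 mm/day
Step 3 — irrigation interval (SMD/ETc):
  interval = 34.3044 / 6.92815 = 4.951 days
Therefore the irrigation interval = 4.951 days.


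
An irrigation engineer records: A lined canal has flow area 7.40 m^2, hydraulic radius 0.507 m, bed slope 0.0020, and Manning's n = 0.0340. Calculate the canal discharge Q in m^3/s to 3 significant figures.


Approach: apply Manning's equation, Q = (1/n)*A*R^(2/3)*S^(1/2).
Q = (1/0.0340) * 7.40 * 0.507^(2/3) * 0.0020^(1/2) = 6.19 m^3/s
Therefore the canal discharge Q = 6.19 m^3/s.


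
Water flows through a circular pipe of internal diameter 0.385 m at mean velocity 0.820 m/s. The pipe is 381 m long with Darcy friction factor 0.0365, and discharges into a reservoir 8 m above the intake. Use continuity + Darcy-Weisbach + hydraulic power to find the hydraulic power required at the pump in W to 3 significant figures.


Approach: apply continuity + Darcy-Weisbach + hydraulic power, Q = A*v; hf = f*(L/D)*(v^2/(2g)); H = static + hf; P = rho*g*Q*H.
Step 1 — flow rate (continuity, Q = A*v):
  A = pi*(0.385/2)^2 = 0.11642 m^2
  Q = 0.11642 * 0.820 = 0.095461 m^3/s
Step 2 — friction head loss (Darcy-Weisbach):
  hf = 0.0365 * (381/0.385) * (0.820^2 / (2*9.81))
  hf = 1.2379 m
Step 3 — total head: H = 8 + 1.2379 = 9.2379 m
Step 4 — hydraulic power (P = rho*g*Q*H):
  P = 1000 * 9.81 * 0.095461 * 9.2379 = 8650 W
Therefore the hydraulic power required at the pump = 8650 W.


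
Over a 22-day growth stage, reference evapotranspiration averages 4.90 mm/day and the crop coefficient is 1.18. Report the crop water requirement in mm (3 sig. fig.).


Approach: apply the crop water requirement relation, CWR = ET0 * Kc * days.
CWR = 4.90 * 1.18 * 22 = 127 mm
Therefore the crop water requirement = 127 mm.


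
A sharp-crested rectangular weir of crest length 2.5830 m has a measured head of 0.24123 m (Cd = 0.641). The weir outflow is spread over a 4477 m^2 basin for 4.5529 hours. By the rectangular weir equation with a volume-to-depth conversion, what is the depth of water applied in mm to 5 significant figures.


Approach: apply the rectangular weir equation with a volume-to-depth conversion, Q = (2/3)*Cd*L*sqrt(2g)*H^1.5; d = Q*t/A * 1000.
Step 1 — weir discharge:
  Q = (2/3)*0.641*2.5830*sqrt(2*9.81)*0.24123^1.5 = 0.5792788 m^3/s
Step 2 — volume: V = 0.5792788 * 4.5529*3600 = 9494.635 m^3
Step 3 — depth: d = V/A * 1000 = 9494.635/4477 * 1000 = 2120.8 mm
Therefore the depth of water applied = 2120.8 mm.


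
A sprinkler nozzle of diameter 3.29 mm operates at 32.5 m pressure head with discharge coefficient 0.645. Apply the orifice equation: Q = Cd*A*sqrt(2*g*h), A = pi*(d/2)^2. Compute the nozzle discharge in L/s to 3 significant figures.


A = pi*(3.29e-3/2)^2 = 8.5012e-06 m^2
Q = 0.645 * 8.5012e-06 * sqrt(2*9.81*32.5) * 1000 = 0.138 L/s
Therefore the nozzle discharge = 0.138 L/s.


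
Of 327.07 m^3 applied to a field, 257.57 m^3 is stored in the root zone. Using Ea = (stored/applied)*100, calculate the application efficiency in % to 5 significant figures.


Ea = (257.57/327.07)*100 = 78.751 %
Therefore the application efficiency = 78.751 %.


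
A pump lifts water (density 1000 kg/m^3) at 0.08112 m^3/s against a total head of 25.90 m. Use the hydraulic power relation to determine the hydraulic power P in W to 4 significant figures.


Approach: apply the hydraulic power relation, P = rho*g*Q*H.
P = 1000 * 9.81 * 0.08112 * 25.90 = 20610 W
Therefore the hydraulic power P = 20610 W.


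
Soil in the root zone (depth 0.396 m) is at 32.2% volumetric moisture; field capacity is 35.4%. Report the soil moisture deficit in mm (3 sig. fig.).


Approach: apply the soil moisture deficit relation, SMD = (FC - theta)/100 * depth * 1000.
SMD = (35.4 - 32.2)/100 * 0.396 * 1000 = 12.7 mm
Therefore the soil moisture deficit = 12.7 mm.


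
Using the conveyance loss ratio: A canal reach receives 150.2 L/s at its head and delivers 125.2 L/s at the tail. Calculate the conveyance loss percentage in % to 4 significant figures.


Approach: apply the conveyance loss ratio, loss% = ((Q_head - Q_tail)/Q_head)*100.
loss = ((150.2 - 125.2)/150.2)*100 = 16.64 %
Therefore the conveyance loss percentage = 16.64 %.


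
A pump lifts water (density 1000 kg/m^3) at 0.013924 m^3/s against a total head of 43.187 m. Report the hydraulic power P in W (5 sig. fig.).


Approach: apply the hydraulic power relation, P = rho*g*Q*H.
P = 1000 * 9.81 * 0.013924 * 43.187 = 5899.1 W
Therefore the hydraulic power P = 5899.1 W.


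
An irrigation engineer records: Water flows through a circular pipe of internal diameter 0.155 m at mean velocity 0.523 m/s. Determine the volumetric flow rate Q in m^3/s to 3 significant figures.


Approach: apply the continuity equation for pipe flow, Q = A * v with A = pi*(D/2)^2.
A = pi*(0.155/2)^2 = 0.018869 m^2
Q = 0.018869 * 0.523 = 0.00987 m^3/s
Therefore the volumetric flow rate Q = 0.00987 m^3/s.


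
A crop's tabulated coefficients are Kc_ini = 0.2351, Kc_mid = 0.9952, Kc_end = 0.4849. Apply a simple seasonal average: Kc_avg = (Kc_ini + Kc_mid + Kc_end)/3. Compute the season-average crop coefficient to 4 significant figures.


Kc_avg = (0.2351 + 0.9952 + 0.4849)/3 = 0.5717
Therefore the season-average crop coefficient = 0.5717.


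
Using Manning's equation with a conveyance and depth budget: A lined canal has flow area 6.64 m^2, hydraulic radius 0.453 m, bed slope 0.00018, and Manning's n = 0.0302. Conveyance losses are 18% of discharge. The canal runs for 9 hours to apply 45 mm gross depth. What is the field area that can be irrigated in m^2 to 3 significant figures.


Approach: apply Manning's equation with a conveyance and depth budget, Q = (1/n)*A*R^(2/3)*S^(1/2); Q_field = Q*(1-loss); Area = Q_field*t/(d/1000).
Step 1 — canal discharge (Manning's equation):
  Q = (1/0.0302) * 6.64 * 0.453^(2/3) * 0.00018^(1/2) = 1.7399 m^3/s
Step 2 — delivered flow: Q_field = 1.7399*(1 - 18/100) = 1.4267 m^3/s
Step 3 — volume delivered: V = 1.4267 * 9*3600 = 46226 m^3
Step 4 — area served: A = V / (depth/1000) = 46226 / 0.045 = 1030000 m^2
Therefore the field area that can be irrigated = 1030000 m^2.


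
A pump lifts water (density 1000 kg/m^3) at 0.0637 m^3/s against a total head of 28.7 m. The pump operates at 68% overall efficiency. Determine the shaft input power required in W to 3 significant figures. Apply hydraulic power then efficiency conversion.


Approach: apply hydraulic power then efficiency conversion, P = rho*g*Q*H; P_in = P/eta.
Step 1 — hydraulic power (P = rho*g*Q*H):
  P = 1000 * 9.81 * 0.0637 * 28.7 = 17935 W
Step 2 — input power: P_in = P/eta = 17935 / 0.68 = 26400 W
Therefore the shaft input power required = 26400 W.


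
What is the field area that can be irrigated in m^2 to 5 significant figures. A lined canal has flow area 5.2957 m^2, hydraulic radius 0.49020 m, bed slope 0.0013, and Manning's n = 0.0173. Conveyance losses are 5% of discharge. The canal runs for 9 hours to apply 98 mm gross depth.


Approach: apply Manning's equation with a conveyance and depth budget, Q = (1/n)*A*R^(2/3)*S^(1/2); Q_field = Q*(1-loss); Area = Q_field*t/(d/1000).
Step 1 — canal discharge (Manning's equation):
  Q = (1/0.0173) * 5.2957 * 0.49020^(2/3) * 0.0013^(1/2) = 6.861691 m^3/s
Step 2 — delivered flow: Q_field = 6.861691*(1 - 5/100) = 6.518606 m^3/s
Step 3 — volume delivered: V = 6.518606 * 9*3600 = 211202.8 m^3
Step 4 — area served: A = V / (depth/1000) = 211202.8 / 0.098 = 2155100 m^2
Therefore the field area that can be irrigated = 2155100 m^2.
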